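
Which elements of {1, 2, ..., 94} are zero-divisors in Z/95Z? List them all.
An element a ∈ Z/95Z (with a ≠ 0) is a zero-divisor iff gcd(a, 95) > 1 (because a is a unit precisely when gcd(a, n) = 1, and in Z/nZ every nonzero, non-unit element is a zero-divisor). Scan a = 1, ..., 94 and keep those with gcd(a, 95) > 1:
  gcd(5, 95) = 5, gcd(10, 95) = 5, gcd(15, 95) = 5, gcd(19, 95) = 19, gcd(20, 95) = 5, gcd(25, 95) = 5, gcd(30, 95) = 5, gcd(35, 95) = 5, gcd(38, 95) = 19, gcd(40, 95) = 5, gcd(45, 95) = 5, gcd(50, 95) = 5, gcd(55, 95) = 5, gcd(57, 95) = 19, gcd(60, 95) = 5, gcd(65, 95) = 5, gcd(70, 95) = 5, gcd(75, 95) = 5, gcd(76, 95) = 19, gcd(80, 95) = 5, gcd(85, 95) = 5, gcd(90, 95) = 5.
All other a ∈ {1, ..., 94} have gcd(a, 95) = 1 and are units. So the nonzero zero-divisors are exactly the 22 values of a appearing in this scan.

Final answer: nonzero zero-divisors of Z/95Z = {5, 10, 15, 19, 20, 25, 30, 35, 38, 40, 45, 50, 55, 57, 60, 65, 70, 75, 76, 80, 85, 90}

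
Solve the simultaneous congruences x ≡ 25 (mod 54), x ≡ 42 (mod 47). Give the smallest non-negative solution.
x ≡ 1969 (mod 2538); the representative in [0, 2538) is 1969

The moduli 54, 47 are pairwise coprime, so by the CRT there is a unique solution mod 54·47 = 2538.
Solve by successive substitution. Start with x ≡ 25 (mod 54).
  Combine with x ≡ 42 (mod 47): write x = 25 + 54·t and require 25 + 54·t ≡ 42 (mod 47), i.e. 54·t ≡ 42 − 25 ≡ 17 (mod 47). Since 54^(−1) ≡ 27 (mod 47) (54 ≡ 7 (mod 47)), t ≡ 27·17 ≡ 36 (mod 47). So x ≡ 25 + 54·36 = 1969 (mod 2538).
Unique solution in [0, 2538): x = 1969.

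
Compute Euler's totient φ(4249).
φ is multiplicative, with φ(p^e) = p^e − p^(e−1). Factorise 4249 = 7 · 607. Then
  φ(4249) = (7 − 1) · (607 − 1) = 6 · 606 = 3636.

Final answer: φ(4249) = 3636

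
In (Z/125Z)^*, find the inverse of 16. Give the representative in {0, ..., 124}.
16^(−1) ≡ 86 (mod 125)

Apply the extended Euclidean algorithm to (125, 16), tracking rows (r, s, t) with s·125 + t·16 = r. Each division r_prev = q·r_cur + r_new produces the new row as (previous row) − q·(current row):
  row A: (125, 1, 0)   [1·125 + 0·16 = 125]
  row B: (16, 0, 1)   [0·125 + 1·16 = 16]
  125 = 7·16 + 13   → row C = row A − 7·row B = (13, 1, −7)   [check: 1·125 − 7·16 = 13]
  16 = 1·13 + 3   → row D = row B − 1·row C = (3, −1, 8)   [check: −1·125 + 8·16 = 3]
  13 = 4·3 + 1   → row E = row C − 4·row D = (1, 5, −39)   [check: 5·125 − 39·16 = 1]
  3 = 3·1 + 0   → remainder 0, stop. gcd = 1 (last nonzero row E).
The gcd is 1, so 16 is invertible mod 125. The last nonzero row gives 5·125 − 39·16 = 1, so t = −39. So 16^(−1) ≡ −39 ≡ 86 (mod 125). Verify: 16 · 86 = 1376 ≡ 1 (mod 125). ✓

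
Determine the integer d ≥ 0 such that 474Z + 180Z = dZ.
(474, 180) = (6); d = 6

In the PID Z, (a, b) is generated by gcd(a, b). Compute gcd(474, 180) with the extended Euclidean algorithm, tracking rows (r, s, t) with s·474 + t·180 = r:
  row A: (474, 1, 0)   [1·474 + 0·180 = 474]
  row B: (180, 0, 1)   [0·474 + 1·180 = 180]
  474 = 2·180 + 114   → row C = row A − 2·row B = (114, 1, −2)   [check: 1·474 − 2·180 = 114]
  180 = 1·114 + 66   → row D = row B − 1·row C = (66, −1, 3)   [check: −1·474 + 3·180 = 66]
  114 = 1·66 + 48   → row E = row C − 1·row D = (48, 2, −5)   [check: 2·474 − 5·180 = 48]
  66 = 1·48 + 18   → row F = row D − 1·row E = (18, −3, 8)   [check: −3·474 + 8·180 = 18]
  48 = 2·18 + 12   → row G = row E − 2·row F = (12, 8, −21)   [check: 8·474 − 21·180 = 12]
  18 = 1·12 + 6   → row H = row F − 1·row G = (6, −11, 29)   [check: −11·474 + 29·180 = 6]
  12 = 2·6 + 0   → remainder 0, stop. gcd = 6 (last nonzero row H).
So gcd(474, 180) = 6, with Bézout identity −11·474 + 29·180 = 6. Containment (⊇): the Bézout identity exhibits 6 as an element of (474, 180), giving (6) ⊆ (474, 180). Containment (⊆): since 6 | 474 and 6 | 180 (474 = 6·79, 180 = 6·30), every Z-linear combination of 474 and 180 is divisible by 6, so (474, 180) ⊆ (6). Therefore (474, 180) = (6), d = 6.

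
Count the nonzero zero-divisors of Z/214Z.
In Z/214Z each nonzero element is either a unit (gcd with 214 is 1) or a zero-divisor (gcd > 1). The number of units is φ(214): factorise 214 = 2 · 107, so φ(214) = (2 − 1) · (107 − 1) = 1 · 106 = 106. The nonzero elements number 214 − 1 = 213. Hence the nonzero zero-divisors number 213 − 106 = 107.

Final answer: Z/214Z has 107 nonzero zero-divisors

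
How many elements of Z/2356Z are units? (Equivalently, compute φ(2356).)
Z/2356Z has φ(2356) = 1080 units

An element a ∈ Z/2356Z is a unit iff gcd(a, 2356) = 1, so the number of units is φ(2356). φ is multiplicative, with φ(p^e) = p^e − p^(e−1). Factorise 2356 = 2^2 · 19 · 31. Then
  φ(2356) = (2^2 − 2^1) · (19 − 1) · (31 − 1) = 2 · 18 · 30 = 1080.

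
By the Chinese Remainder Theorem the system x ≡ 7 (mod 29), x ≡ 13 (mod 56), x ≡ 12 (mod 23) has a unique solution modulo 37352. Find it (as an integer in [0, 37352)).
The moduli 29, 56, 23 are pairwise coprime, so by the CRT there is a unique solution mod 29·56·23 = 37352.
Solve by successive substitution. Start with x ≡ 7 (mod 29).
  Combine with x ≡ 13 (mod 56): write x = 7 + 29·t and require 7 + 29·t ≡ 13 (mod 56), i.e. 29·t ≡ 13 − 7 ≡ 6 (mod 56). Since 29^(−1) ≡ 29 (mod 56), t ≡ 29·6 ≡ 6 (mod 56). So x ≡ 7 + 29·6 = 181 (mod 1624).
  Combine with x ≡ 12 (mod 23): write x = 181 + 1624·t and require 181 + 1624·t ≡ 12 (mod 23), i.e. 1624·t ≡ 12 − 181 ≡ 15 (mod 23). Since 1624^(−1) ≡ 5 (mod 23) (1624 ≡ 14 (mod 23)), t ≡ 5·15 ≡ 6 (mod 23). So x ≡ 181 + 1624·6 = 9925 (mod 37352).
Unique solution in [0, 37352): x = 9925.

Final answer: x ≡ 9925 (mod 37352); the representative in [0, 37352) is 9925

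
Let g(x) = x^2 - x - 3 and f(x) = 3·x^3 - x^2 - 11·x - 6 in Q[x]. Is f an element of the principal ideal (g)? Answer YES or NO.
YES

In Q[x] the ideal (g) consists of all multiples of g, so f ∈ (g) iff g | f, i.e. iff the remainder of f on division by g is 0. Divide f by g (g is monic, so eliminate the leading term of the running remainder at each step):
  leading term 3·x^3: subtract (3·x)·g(x) = 3·x^3 - 3·x^2 - 9·x, leaving 2·x^2 - 2·x - 6
  leading term 2·x^2: subtract (2)·g(x) = 2·x^2 - 2·x - 6, leaving 0
The remainder is 0, so f(x) = g(x) · h(x) with h(x) = 3·x + 2. Hence g | f, i.e. f ∈ (g).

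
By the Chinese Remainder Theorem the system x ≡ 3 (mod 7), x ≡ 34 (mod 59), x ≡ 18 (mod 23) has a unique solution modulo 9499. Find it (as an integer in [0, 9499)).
x ≡ 1214 (mod 9499); the representative in [0, 9499) is 1214

The moduli 7, 59, 23 are pairwise coprime, so by the CRT there is a unique solution mod 7·59·23 = 9499.
Solve by successive substitution. Start with x ≡ 3 (mod 7).
  Combine with x ≡ 34 (mod 59): write x = 3 + 7·t and require 3 + 7·t ≡ 34 (mod 59), i.e. 7·t ≡ 34 − 3 ≡ 31 (mod 59). Since 7^(−1) ≡ 17 (mod 59), t ≡ 17·31 ≡ 55 (mod 59). So x ≡ 3 + 7·55 = 388 (mod 413).
  Combine with x ≡ 18 (mod 23): write x = 388 + 413·t and require 388 + 413·t ≡ 18 (mod 23), i.e. 413·t ≡ 18 − 388 ≡ 21 (mod 23). Since 413^(−1) ≡ 22 (mod 23) (413 ≡ 22 (mod 23)), t ≡ 22·21 ≡ 2 (mod 23). So x ≡ 388 + 413·2 = 1214 (mod 9499).
Unique solution in [0, 9499): x = 1214.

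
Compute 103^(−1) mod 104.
103^(−1) ≡ 103 (mod 104)

Apply the extended Euclidean algorithm to (104, 103), tracking rows (r, s, t) with s·104 + t·103 = r. Each division r_prev = q·r_cur + r_new produces the new row as (previous row) − q·(current row):
  row A: (104, 1, 0)   [1·104 + 0·103 = 104]
  row B: (103, 0, 1)   [0·104 + 1·103 = 103]
  104 = 1·103 + 1   → row C = row A − 1·row B = (1, 1, −1)   [check: 1·104 − 1·103 = 1]
  103 = 103·1 + 0   → remainder 0, stop. gcd = 1 (last nonzero row C).
The gcd is 1, so 103 is invertible mod 104. The last nonzero row gives 1·104 − 1·103 = 1, so t = −1. So 103^(−1) ≡ −1 ≡ 103 (mod 104). Verify: 103 · 103 = 10609 ≡ 1 (mod 104). ✓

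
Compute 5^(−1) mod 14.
5^(−1) ≡ 3 (mod 14)

Apply the extended Euclidean algorithm to (14, 5), tracking rows (r, s, t) with s·14 + t·5 = r. Each division r_prev = q·r_cur + r_new produces the new row as (previous row) − q·(current row):
  row A: (14, 1, 0)   [1·14 + 0·5 = 14]
  row B: (5, 0, 1)   [0·14 + 1·5 = 5]
  14 = 2·5 + 4   → row C = row A − 2·row B = (4, 1, −2)   [check: 1·14 − 2·5 = 4]
  5 = 1·4 + 1   → row D = row B − 1·row C = (1, −1, 3)   [check: −1·14 + 3·5 = 1]
  4 = 4·1 + 0   → remainder 0, stop. gcd = 1 (last nonzero row D).
The gcd is 1, so 5 is invertible mod 14. The last nonzero row gives −1·14 + 3·5 = 1, so t = 3. So 5^(−1) ≡ 3 (mod 14). Verify: 5 · 3 = 15 ≡ 1 (mod 14). ✓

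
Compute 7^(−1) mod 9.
Apply the extended Euclidean algorithm to (9, 7), tracking rows (r, s, t) with s·9 + t·7 = r. Each division r_prev = q·r_cur + r_new produces the new row as (previous row) − q·(current row):
  row A: (9, 1, 0)   [1·9 + 0·7 = 9]
  row B: (7, 0, 1)   [0·9 + 1·7 = 7]
  9 = 1·7 + 2   → row C = row A − 1·row B = (2, 1, −1)   [check: 1·9 − 1·7 = 2]
  7 = 3·2 + 1   → row D = row B − 3·row C = (1, −3, 4)   [check: −3·9 + 4·7 = 1]
  2 = 2·1 + 0   → remainder 0, stop. gcd = 1 (last nonzero row D).
The gcd is 1, so 7 is invertible mod 9. The last nonzero row gives −3·9 + 4·7 = 1, so t = 4. So 7^(−1) ≡ 4 (mod 9). Verify: 7 · 4 = 28 ≡ 1 (mod 9). ✓

Final answer: 7^(−1) ≡ 4 (mod 9)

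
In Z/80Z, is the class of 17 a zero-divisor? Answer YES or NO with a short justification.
NO

gcd(17, 80) = 1, so 17 is a unit in Z/80Z (it has a multiplicative inverse). A unit cannot be a zero-divisor: if 17·b ≡ 0 then multiplying both sides by 17^(−1) gives b ≡ 0. So 17 is not a zero-divisor.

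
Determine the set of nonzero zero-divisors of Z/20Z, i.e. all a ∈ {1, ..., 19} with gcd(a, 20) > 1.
nonzero zero-divisors of Z/20Z = {2, 4, 5, 6, 8, 10, 12, 14, 15, 16, 18}

An element a ∈ Z/20Z (with a ≠ 0) is a zero-divisor iff gcd(a, 20) > 1 (because a is a unit precisely when gcd(a, n) = 1, and in Z/nZ every nonzero, non-unit element is a zero-divisor). Scan a = 1, ..., 19 and keep those with gcd(a, 20) > 1:
  gcd(2, 20) = 2, gcd(4, 20) = 4, gcd(5, 20) = 5, gcd(6, 20) = 2, gcd(8, 20) = 4, gcd(10, 20) = 10, gcd(12, 20) = 4, gcd(14, 20) = 2, gcd(15, 20) = 5, gcd(16, 20) = 4, gcd(18, 20) = 2.
All other a ∈ {1, ..., 19} have gcd(a, 20) = 1 and are units. So the nonzero zero-divisors are exactly the 11 values of a appearing in this scan.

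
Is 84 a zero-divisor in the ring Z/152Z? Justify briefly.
gcd(84, 152) = 4 > 1, so 84 is not a unit in Z/152Z. In Z/nZ every nonzero non-unit is a zero-divisor: explicitly, take b = 152/gcd = 38 ≠ 0 (mod 152); then 84·38 = 3192 = 21·152, i.e. 84·38 ≡ 0 (mod 152). So 84 is a zero-divisor.

Final answer: YES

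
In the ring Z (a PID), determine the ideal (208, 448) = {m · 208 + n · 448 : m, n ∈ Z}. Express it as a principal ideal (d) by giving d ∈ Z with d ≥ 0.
(208, 448) = (16); d = 16

In the PID Z, (a, b) is generated by gcd(a, b). Compute gcd(448, 208) with the extended Euclidean algorithm, tracking rows (r, s, t) with s·448 + t·208 = r:
  row A: (448, 1, 0)   [1·448 + 0·208 = 448]
  row B: (208, 0, 1)   [0·448 + 1·208 = 208]
  448 = 2·208 + 32   → row C = row A − 2·row B = (32, 1, −2)   [check: 1·448 − 2·208 = 32]
  208 = 6·32 + 16   → row D = row B − 6·row C = (16, −6, 13)   [check: −6·448 + 13·208 = 16]
  32 = 2·16 + 0   → remainder 0, stop. gcd = 16 (last nonzero row D).
So gcd(208, 448) = 16, with Bézout identity −6·448 + 13·208 = 16. Containment (⊇): the Bézout identity exhibits 16 as an element of (208, 448), giving (16) ⊆ (208, 448). Containment (⊆): since 16 | 208 and 16 | 448 (208 = 16·13, 448 = 16·28), every Z-linear combination of 208 and 448 is divisible by 16, so (208, 448) ⊆ (16). Therefore (208, 448) = (16), d = 16.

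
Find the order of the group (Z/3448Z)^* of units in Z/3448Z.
(Z/3448Z)^* consists of the classes a with gcd(a, 3448) = 1, so its order is φ(3448). φ is multiplicative, with φ(p^e) = p^e − p^(e−1). Factorise 3448 = 2^3 · 431. Then
  φ(3448) = (2^3 − 2^2) · (431 − 1) = 4 · 430 = 1720.
Thus |(Z/3448Z)^*| = 1720.

Final answer: |(Z/3448Z)^*| = 1720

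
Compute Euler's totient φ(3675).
φ is multiplicative, with φ(p^e) = p^e − p^(e−1). Factorise 3675 = 3 · 5^2 · 7^2. Then
  φ(3675) = (3 − 1) · (5^2 − 5^1) · (7^2 − 7^1) = 2 · 20 · 42 = 1680.

Final answer: φ(3675) = 1680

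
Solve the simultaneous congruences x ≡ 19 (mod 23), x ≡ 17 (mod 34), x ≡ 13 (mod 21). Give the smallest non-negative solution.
The moduli 23, 34, 21 are pairwise coprime, so by the CRT there is a unique solution mod 23·34·21 = 16422.
Solve by successive substitution. Start with x ≡ 19 (mod 23).
  Combine with x ≡ 17 (mod 34): write x = 19 + 23·t and require 19 + 23·t ≡ 17 (mod 34), i.e. 23·t ≡ 17 − 19 ≡ 32 (mod 34). Since 23^(−1) ≡ 3 (mod 34), t ≡ 3·32 ≡ 28 (mod 34). So x ≡ 19 + 23·28 = 663 (mod 782).
  Combine with x ≡ 13 (mod 21): write x = 663 + 782·t and require 663 + 782·t ≡ 13 (mod 21), i.e. 782·t ≡ 13 − 663 ≡ 1 (mod 21). Since 782^(−1) ≡ 17 (mod 21) (782 ≡ 5 (mod 21)), t ≡ 17·1 ≡ 17 (mod 21). So x ≡ 663 + 782·17 = 13957 (mod 16422).
Unique solution in [0, 16422): x = 13957.

Final answer: x ≡ 13957 (mod 16422); the representative in [0, 16422) is 13957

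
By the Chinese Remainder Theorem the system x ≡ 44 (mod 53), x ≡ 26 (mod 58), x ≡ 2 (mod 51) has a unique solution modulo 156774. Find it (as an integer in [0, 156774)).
x ≡ 61100 (mod 156774); the representative in [0, 156774) is 61100

The moduli 53, 58, 51 are pairwise coprime, so by the CRT there is a unique solution mod 53·58·51 = 156774.
Solve by successive substitution. Start with x ≡ 44 (mod 53).
  Combine with x ≡ 26 (mod 58): write x = 44 + 53·t and require 44 + 53·t ≡ 26 (mod 58), i.e. 53·t ≡ 26 − 44 ≡ 40 (mod 58). Since 53^(−1) ≡ 23 (mod 58), t ≡ 23·40 ≡ 50 (mod 58). So x ≡ 44 + 53·50 = 2694 (mod 3074).
  Combine with x ≡ 2 (mod 51): write x = 2694 + 3074·t and require 2694 + 3074·t ≡ 2 (mod 51), i.e. 3074·t ≡ 2 − 2694 ≡ 11 (mod 51). Since 3074^(−1) ≡ 11 (mod 51) (3074 ≡ 14 (mod 51)), t ≡ 11·11 ≡ 19 (mod 51). So x ≡ 2694 + 3074·19 = 61100 (mod 156774).
Unique solution in [0, 156774): x = 61100.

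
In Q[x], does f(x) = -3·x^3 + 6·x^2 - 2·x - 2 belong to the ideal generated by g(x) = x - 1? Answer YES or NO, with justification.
In Q[x] the ideal (g) consists of all multiples of g, so f ∈ (g) iff g | f, i.e. iff the remainder of f on division by g is 0. Divide f by g (g is monic, so eliminate the leading term of the running remainder at each step):
  leading term -3·x^3: subtract (-3·x^2)·g(x) = -3·x^3 + 3·x^2, leaving 3·x^2 - 2·x - 2
  leading term 3·x^2: subtract (3·x)·g(x) = 3·x^2 - 3·x, leaving x - 2
  leading term x: subtract (1)·g(x) = x - 1, leaving -1
The remainder r(x) = -1 ≠ 0 (and deg r < deg g), so g ∤ f, i.e. f ∉ (g).

Final answer: NO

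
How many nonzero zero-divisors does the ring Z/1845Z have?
In Z/1845Z each nonzero element is either a unit (gcd with 1845 is 1) or a zero-divisor (gcd > 1). The number of units is φ(1845): factorise 1845 = 3^2 · 5 · 41, so φ(1845) = (3^2 − 3^1) · (5 − 1) · (41 − 1) = 6 · 4 · 40 = 960. The nonzero elements number 1845 − 1 = 1844. Hence the nonzero zero-divisors number 1844 − 960 = 884.

Final answer: Z/1845Z has 884 nonzero zero-divisors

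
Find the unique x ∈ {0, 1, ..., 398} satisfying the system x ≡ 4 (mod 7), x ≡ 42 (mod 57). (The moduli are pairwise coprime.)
x ≡ 270 (mod 399); the representative in [0, 399) is 270

The moduli 7, 57 are pairwise coprime, so by the CRT there is a unique solution mod 7·57 = 399.
Solve by successive substitution. Start with x ≡ 4 (mod 7).
  Combine with x ≡ 42 (mod 57): write x = 4 + 7·t and require 4 + 7·t ≡ 42 (mod 57), i.e. 7·t ≡ 42 − 4 ≡ 38 (mod 57). Since 7^(−1) ≡ 49 (mod 57), t ≡ 49·38 ≡ 38 (mod 57). So x ≡ 4 + 7·38 = 270 (mod 399).
Unique solution in [0, 399): x = 270.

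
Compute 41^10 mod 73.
Use repeated squaring. Binary(10) = 1010. Walk through the bits of the exponent 10 left-to-right: at each bit after the leading one, square the running value, then multiply by 41 if the bit is 1 (always reducing mod 73):
  bit 1 = 1 (leading): start with 41.
  bit 2 = 0: square 41^2 = 1681 ≡ 2 (mod 73).
  bit 3 = 1: square 2^2 = 4; bit is 1, so multiply 4·41 = 164 ≡ 18 (mod 73).
  bit 4 = 0: square 18^2 = 324 ≡ 32 (mod 73).
Final value: 41^10 ≡ 32 (mod 73).

Final answer: 32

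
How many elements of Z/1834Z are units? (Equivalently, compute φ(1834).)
An element a ∈ Z/1834Z is a unit iff gcd(a, 1834) = 1, so the number of units is φ(1834). φ is multiplicative, with φ(p^e) = p^e − p^(e−1). Factorise 1834 = 2 · 7 · 131. Then
  φ(1834) = (2 − 1) · (7 − 1) · (131 − 1) = 1 · 6 · 130 = 780.

Final answer: Z/1834Z has φ(1834) = 780 units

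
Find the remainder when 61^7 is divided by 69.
Use repeated squaring. Binary(7) = 111. Walk through the bits of the exponent 7 left-to-right: at each bit after the leading one, square the running value, then multiply by 61 if the bit is 1 (always reducing mod 69):
  bit 1 = 1 (leading): start with 61.
  bit 2 = 1: square 61^2 = 3721 ≡ 64; bit is 1, so multiply 64·61 = 3904 ≡ 40 (mod 69).
  bit 3 = 1: square 40^2 = 1600 ≡ 13; bit is 1, so multiply 13·61 = 793 ≡ 34 (mod 69).
Final value: 61^7 ≡ 34 (mod 69).

Final answer: 34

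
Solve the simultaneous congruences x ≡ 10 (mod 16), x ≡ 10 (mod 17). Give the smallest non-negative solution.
x ≡ 10 (mod 272); the representative in [0, 272) is 10

The moduli 16, 17 are pairwise coprime, so by the CRT there is a unique solution mod 16·17 = 272.
Solve by successive substitution. Start with x ≡ 10 (mod 16).
  Combine with x ≡ 10 (mod 17): write x = 10 + 16·t and require 10 + 16·t ≡ 10 (mod 17), i.e. 16·t ≡ 10 − 10 ≡ 0 (mod 17). Since 16^(−1) ≡ 16 (mod 17), t ≡ 16·0 ≡ 0 (mod 17). So x ≡ 10 + 16·0 = 10 (mod 272).
Unique solution in [0, 272): x = 10.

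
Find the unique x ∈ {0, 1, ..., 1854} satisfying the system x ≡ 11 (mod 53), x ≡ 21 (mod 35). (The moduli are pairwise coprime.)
The moduli 53, 35 are pairwise coprime, so by the CRT there is a unique solution mod 53·35 = 1855.
Solve by successive substitution. Start with x ≡ 11 (mod 53).
  Combine with x ≡ 21 (mod 35): write x = 11 + 53·t and require 11 + 53·t ≡ 21 (mod 35), i.e. 53·t ≡ 21 − 11 ≡ 10 (mod 35). Since 53^(−1) ≡ 2 (mod 35) (53 ≡ 18 (mod 35)), t ≡ 2·10 ≡ 20 (mod 35). So x ≡ 11 + 53·20 = 1071 (mod 1855).
Unique solution in [0, 1855): x = 1071.

Final answer: x ≡ 1071 (mod 1855); the representative in [0, 1855) is 1071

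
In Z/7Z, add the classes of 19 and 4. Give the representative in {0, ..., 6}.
2

Reduce the summands first: 19 ≡ 5 (mod 7), so 19 + 4 ≡ 5 + 4 (mod 7). 5 + 4 = 9; 9 = 1·7 + 2, so (19 + 4) mod 7 = 2.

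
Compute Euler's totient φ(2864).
φ(2864) = 1424

φ is multiplicative, with φ(p^e) = p^e − p^(e−1). Factorise 2864 = 2^4 · 179. Then
  φ(2864) = (2^4 − 2^3) · (179 − 1) = 8 · 178 = 1424.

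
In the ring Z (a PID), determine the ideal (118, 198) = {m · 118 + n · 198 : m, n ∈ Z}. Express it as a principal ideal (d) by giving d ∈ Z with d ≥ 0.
(118, 198) = (2); d = 2

In the PID Z, (a, b) is generated by gcd(a, b). Compute gcd(198, 118) with the extended Euclidean algorithm, tracking rows (r, s, t) with s·198 + t·118 = r:
  row A: (198, 1, 0)   [1·198 + 0·118 = 198]
  row B: (118, 0, 1)   [0·198 + 1·118 = 118]
  198 = 1·118 + 80   → row C = row A − 1·row B = (80, 1, −1)   [check: 1·198 − 1·118 = 80]
  118 = 1·80 + 38   → row D = row B − 1·row C = (38, −1, 2)   [check: −1·198 + 2·118 = 38]
  80 = 2·38 + 4   → row E = row C − 2·row D = (4, 3, −5)   [check: 3·198 − 5·118 = 4]
  38 = 9·4 + 2   → row F = row D − 9·row E = (2, −28, 47)   [check: −28·198 + 47·118 = 2]
  4 = 2·2 + 0   → remainder 0, stop. gcd = 2 (last nonzero row F).
So gcd(118, 198) = 2, with Bézout identity −28·198 + 47·118 = 2. Containment (⊇): the Bézout identity exhibits 2 as an element of (118, 198), giving (2) ⊆ (118, 198). Containment (⊆): since 2 | 118 and 2 | 198 (118 = 2·59, 198 = 2·99), every Z-linear combination of 118 and 198 is divisible by 2, so (118, 198) ⊆ (2). Therefore (118, 198) = (2), d = 2.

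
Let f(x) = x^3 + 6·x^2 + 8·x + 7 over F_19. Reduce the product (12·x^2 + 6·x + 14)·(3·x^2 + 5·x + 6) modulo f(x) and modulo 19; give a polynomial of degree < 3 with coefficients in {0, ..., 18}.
Multiply as integer polynomials: a · b = 36·x^4 + 78·x^3 + 144·x^2 + 106·x + 84. Reducing coefficients mod 19: a · b ≡ 17·x^4 + 2·x^3 + 11·x^2 + 11·x + 8. Now divide by f(x) = x^3 + 6·x^2 + 8·x + 7 in F_19[x], eliminating the leading term at each step:
  leading term 17·x^4: subtract (17·x)·f(x) = 17·x^4 + 7·x^3 + 3·x^2 + 5·x, leaving 14·x^3 + 8·x^2 + 6·x + 8 (coefficients mod 19)
  leading term 14·x^3: subtract (14)·f(x) = 14·x^3 + 8·x^2 + 17·x + 3, leaving 8·x + 5 (coefficients mod 19)
The degree is now < 3, so this is the remainder. Hence a · b ≡ 8·x + 5 in F_19[x]/(f).

Final answer: a · b ≡ 8·x + 5 (mod f(x))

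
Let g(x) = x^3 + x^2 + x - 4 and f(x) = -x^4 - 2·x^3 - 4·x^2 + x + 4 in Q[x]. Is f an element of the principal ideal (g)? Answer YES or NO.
In Q[x] the ideal (g) consists of all multiples of g, so f ∈ (g) iff g | f, i.e. iff the remainder of f on division by g is 0. Divide f by g (g is monic, so eliminate the leading term of the running remainder at each step):
  leading term -x^4: subtract (-x)·g(x) = -x^4 - x^3 - x^2 + 4·x, leaving -x^3 - 3·x^2 - 3·x + 4
  leading term -x^3: subtract (-1)·g(x) = -x^3 - x^2 - x + 4, leaving -2·x^2 - 2·x
The remainder r(x) = -2·x^2 - 2·x ≠ 0 (and deg r < deg g), so g ∤ f, i.e. f ∉ (g).

Final answer: NO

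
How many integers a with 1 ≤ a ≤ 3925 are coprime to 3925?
3120

The number of a ∈ {1, ..., 3925} with gcd(a, 3925) = 1 is by definition Euler's totient φ(3925). φ is multiplicative, with φ(p^e) = p^e − p^(e−1). Factorise 3925 = 5^2 · 157. Then
  φ(3925) = (5^2 − 5^1) · (157 − 1) = 20 · 156 = 3120.
So there are 3120 such integers.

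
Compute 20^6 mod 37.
Use repeated squaring. Binary(6) = 110. Walk through the bits of the exponent 6 left-to-right: at each bit after the leading one, square the running value, then multiply by 20 if the bit is 1 (always reducing mod 37):
  bit 1 = 1 (leading): start with 20.
  bit 2 = 1: square 20^2 = 400 ≡ 30; bit is 1, so multiply 30·20 = 600 ≡ 8 (mod 37).
  bit 3 = 0: square 8^2 = 64 ≡ 27 (mod 37).
Final value: 20^6 ≡ 27 (mod 37).

Final answer: 27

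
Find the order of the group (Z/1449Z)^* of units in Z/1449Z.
|(Z/1449Z)^*| = 792

(Z/1449Z)^* consists of the classes a with gcd(a, 1449) = 1, so its order is φ(1449). φ is multiplicative, with φ(p^e) = p^e − p^(e−1). Factorise 1449 = 3^2 · 7 · 23. Then
  φ(1449) = (3^2 − 3^1) · (7 − 1) · (23 − 1) = 6 · 6 · 22 = 792.
Thus |(Z/1449Z)^*| = 792.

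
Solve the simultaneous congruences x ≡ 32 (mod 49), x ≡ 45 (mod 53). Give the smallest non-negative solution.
x ≡ 522 (mod 2597); the representative in [0, 2597) is 522

The moduli 49, 53 are pairwise coprime, so by the CRT there is a unique solution mod 49·53 = 2597.
Solve by successive substitution. Start with x ≡ 32 (mod 49).
  Combine with x ≡ 45 (mod 53): write x = 32 + 49·t and require 32 + 49·t ≡ 45 (mod 53), i.e. 49·t ≡ 45 − 32 ≡ 13 (mod 53). Since 49^(−1) ≡ 13 (mod 53), t ≡ 13·13 ≡ 10 (mod 53). So x ≡ 32 + 49·10 = 522 (mod 2597).
Unique solution in [0, 2597): x = 522.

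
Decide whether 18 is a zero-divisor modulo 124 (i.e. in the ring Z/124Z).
gcd(18, 124) = 2 > 1, so 18 is not a unit in Z/124Z. In Z/nZ every nonzero non-unit is a zero-divisor: explicitly, take b = 124/gcd = 62 ≠ 0 (mod 124); then 18·62 = 1116 = 9·124, i.e. 18·62 ≡ 0 (mod 124). So 18 is a zero-divisor.

Final answer: YES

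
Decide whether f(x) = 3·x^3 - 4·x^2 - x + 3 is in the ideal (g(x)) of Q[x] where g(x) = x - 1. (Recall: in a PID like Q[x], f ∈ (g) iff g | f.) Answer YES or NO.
In Q[x] the ideal (g) consists of all multiples of g, so f ∈ (g) iff g | f, i.e. iff the remainder of f on division by g is 0. Divide f by g (g is monic, so eliminate the leading term of the running remainder at each step):
  leading term 3·x^3: subtract (3·x^2)·g(x) = 3·x^3 - 3·x^2, leaving -x^2 - x + 3
  leading term -x^2: subtract (-x)·g(x) = -x^2 + x, leaving 3 - 2·x
  leading term -2·x: subtract (-2)·g(x) = 2 - 2·x, leaving 1
The remainder r(x) = 1 ≠ 0 (and deg r < deg g), so g ∤ f, i.e. f ∉ (g).

Final answer: NO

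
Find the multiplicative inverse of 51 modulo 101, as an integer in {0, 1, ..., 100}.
51^(−1) ≡ 2 (mod 101)

Apply the extended Euclidean algorithm to (101, 51), tracking rows (r, s, t) with s·101 + t·51 = r. Each division r_prev = q·r_cur + r_new produces the new row as (previous row) − q·(current row):
  row A: (101, 1, 0)   [1·101 + 0·51 = 101]
  row B: (51, 0, 1)   [0·101 + 1·51 = 51]
  101 = 1·51 + 50   → row C = row A − 1·row B = (50, 1, −1)   [check: 1·101 − 1·51 = 50]
  51 = 1·50 + 1   → row D = row B − 1·row C = (1, −1, 2)   [check: −1·101 + 2·51 = 1]
  50 = 50·1 + 0   → remainder 0, stop. gcd = 1 (last nonzero row D).
The gcd is 1, so 51 is invertible mod 101. The last nonzero row gives −1·101 + 2·51 = 1, so t = 2. So 51^(−1) ≡ 2 (mod 101). Verify: 51 · 2 = 102 ≡ 1 (mod 101). ✓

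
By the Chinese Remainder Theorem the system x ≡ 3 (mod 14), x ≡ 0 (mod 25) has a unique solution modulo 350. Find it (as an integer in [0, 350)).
x ≡ 325 (mod 350); the representative in [0, 350) is 325

The moduli 14, 25 are pairwise coprime, so by the CRT there is a unique solution mod 14·25 = 350.
Solve by successive substitution. Start with x ≡ 3 (mod 14).
  Combine with x ≡ 0 (mod 25): write x = 3 + 14·t and require 3 + 14·t ≡ 0 (mod 25), i.e. 14·t ≡ 0 − 3 ≡ 22 (mod 25). Since 14^(−1) ≡ 9 (mod 25), t ≡ 9·22 ≡ 23 (mod 25). So x ≡ 3 + 14·23 = 325 (mod 350).
Unique solution in [0, 350): x = 325.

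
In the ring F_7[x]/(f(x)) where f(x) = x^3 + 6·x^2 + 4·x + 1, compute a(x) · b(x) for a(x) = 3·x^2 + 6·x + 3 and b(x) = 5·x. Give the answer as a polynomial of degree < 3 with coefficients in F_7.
Multiply as integer polynomials: a · b = 15·x^3 + 30·x^2 + 15·x. Reducing coefficients mod 7: a · b ≡ x^3 + 2·x^2 + x. Now divide by f(x) = x^3 + 6·x^2 + 4·x + 1 in F_7[x], eliminating the leading term at each step:
  leading term x^3: subtract (1)·f(x) = x^3 + 6·x^2 + 4·x + 1, leaving 3·x^2 + 4·x + 6 (coefficients mod 7)
The degree is now < 3, so this is the remainder. Hence a · b ≡ 3·x^2 + 4·x + 6 in F_7[x]/(f).

Final answer: a · b ≡ 3·x^2 + 4·x + 6 (mod f(x))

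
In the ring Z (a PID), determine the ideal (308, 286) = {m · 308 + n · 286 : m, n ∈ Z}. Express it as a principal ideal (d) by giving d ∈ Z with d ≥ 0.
In the PID Z, (a, b) is generated by gcd(a, b). Compute gcd(308, 286) with the extended Euclidean algorithm, tracking rows (r, s, t) with s·308 + t·286 = r:
  row A: (308, 1, 0)   [1·308 + 0·286 = 308]
  row B: (286, 0, 1)   [0·308 + 1·286 = 286]
  308 = 1·286 + 22   → row C = row A − 1·row B = (22, 1, −1)   [check: 1·308 − 1·286 = 22]
  286 = 13·22 + 0   → remainder 0, stop. gcd = 22 (last nonzero row C).
So gcd(308, 286) = 22, with Bézout identity 1·308 − 1·286 = 22. Containment (⊇): the Bézout identity exhibits 22 as an element of (308, 286), giving (22) ⊆ (308, 286). Containment (⊆): since 22 | 308 and 22 | 286 (308 = 22·14, 286 = 22·13), every Z-linear combination of 308 and 286 is divisible by 22, so (308, 286) ⊆ (22). Therefore (308, 286) = (22), d = 22.

Final answer: (308, 286) = (22); d = 22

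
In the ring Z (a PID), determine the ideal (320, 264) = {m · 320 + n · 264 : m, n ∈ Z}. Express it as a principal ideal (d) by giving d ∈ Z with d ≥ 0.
(320, 264) = (8); d = 8

In the PID Z, (a, b) is generated by gcd(a, b). Compute gcd(320, 264) with the extended Euclidean algorithm, tracking rows (r, s, t) with s·320 + t·264 = r:
  row A: (320, 1, 0)   [1·320 + 0·264 = 320]
  row B: (264, 0, 1)   [0·320 + 1·264 = 264]
  320 = 1·264 + 56   → row C = row A − 1·row B = (56, 1, −1)   [check: 1·320 − 1·264 = 56]
  264 = 4·56 + 40   → row D = row B − 4·row C = (40, −4, 5)   [check: −4·320 + 5·264 = 40]
  56 = 1·40 + 16   → row E = row C − 1·row D = (16, 5, −6)   [check: 5·320 − 6·264 = 16]
  40 = 2·16 + 8   → row F = row D − 2·row E = (8, −14, 17)   [check: −14·320 + 17·264 = 8]
  16 = 2·8 + 0   → remainder 0, stop. gcd = 8 (last nonzero row F).
So gcd(320, 264) = 8, with Bézout identity −14·320 + 17·264 = 8. Containment (⊇): the Bézout identity exhibits 8 as an element of (320, 264), giving (8) ⊆ (320, 264). Containment (⊆): since 8 | 320 and 8 | 264 (320 = 8·40, 264 = 8·33), every Z-linear combination of 320 and 264 is divisible by 8, so (320, 264) ⊆ (8). Therefore (320, 264) = (8), d = 8.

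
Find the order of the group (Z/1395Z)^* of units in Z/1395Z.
(Z/1395Z)^* consists of the classes a with gcd(a, 1395) = 1, so its order is φ(1395). φ is multiplicative, with φ(p^e) = p^e − p^(e−1). Factorise 1395 = 3^2 · 5 · 31. Then
  φ(1395) = (3^2 − 3^1) · (5 − 1) · (31 − 1) = 6 · 4 · 30 = 720.
Thus |(Z/1395Z)^*| = 720.

Final answer: |(Z/1395Z)^*| = 720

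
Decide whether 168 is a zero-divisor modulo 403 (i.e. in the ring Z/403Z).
gcd(168, 403) = 1, so 168 is a unit in Z/403Z (it has a multiplicative inverse). A unit cannot be a zero-divisor: if 168·b ≡ 0 then multiplying both sides by 168^(−1) gives b ≡ 0. So 168 is not a zero-divisor.

Final answer: NO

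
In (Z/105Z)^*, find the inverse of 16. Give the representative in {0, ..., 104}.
16^(−1) ≡ 46 (mod 105)

Apply the extended Euclidean algorithm to (105, 16), tracking rows (r, s, t) with s·105 + t·16 = r. Each division r_prev = q·r_cur + r_new produces the new row as (previous row) − q·(current row):
  row A: (105, 1, 0)   [1·105 + 0·16 = 105]
  row B: (16, 0, 1)   [0·105 + 1·16 = 16]
  105 = 6·16 + 9   → row C = row A − 6·row B = (9, 1, −6)   [check: 1·105 − 6·16 = 9]
  16 = 1·9 + 7   → row D = row B − 1·row C = (7, −1, 7)   [check: −1·105 + 7·16 = 7]
  9 = 1·7 + 2   → row E = row C − 1·row D = (2, 2, −13)   [check: 2·105 − 13·16 = 2]
  7 = 3·2 + 1   → row F = row D − 3·row E = (1, −7, 46)   [check: −7·105 + 46·16 = 1]
  2 = 2·1 + 0   → remainder 0, stop. gcd = 1 (last nonzero row F).
The gcd is 1, so 16 is invertible mod 105. The last nonzero row gives −7·105 + 46·16 = 1, so t = 46. So 16^(−1) ≡ 46 (mod 105). Verify: 16 · 46 = 736 ≡ 1 (mod 105). ✓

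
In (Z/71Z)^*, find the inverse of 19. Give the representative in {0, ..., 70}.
19^(−1) ≡ 15 (mod 71)

Apply the extended Euclidean algorithm to (71, 19), tracking rows (r, s, t) with s·71 + t·19 = r. Each division r_prev = q·r_cur + r_new produces the new row as (previous row) − q·(current row):
  row A: (71, 1, 0)   [1·71 + 0·19 = 71]
  row B: (19, 0, 1)   [0·71 + 1·19 = 19]
  71 = 3·19 + 14   → row C = row A − 3·row B = (14, 1, −3)   [check: 1·71 − 3·19 = 14]
  19 = 1·14 + 5   → row D = row B − 1·row C = (5, −1, 4)   [check: −1·71 + 4·19 = 5]
  14 = 2·5 + 4   → row E = row C − 2·row D = (4, 3, −11)   [check: 3·71 − 11·19 = 4]
  5 = 1·4 + 1   → row F = row D − 1·row E = (1, −4, 15)   [check: −4·71 + 15·19 = 1]
  4 = 4·1 + 0   → remainder 0, stop. gcd = 1 (last nonzero row F).
The gcd is 1, so 19 is invertible mod 71. The last nonzero row gives −4·71 + 15·19 = 1, so t = 15. So 19^(−1) ≡ 15 (mod 71). Verify: 19 · 15 = 285 ≡ 1 (mod 71). ✓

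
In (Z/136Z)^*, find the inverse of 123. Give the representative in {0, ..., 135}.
Apply the extended Euclidean algorithm to (136, 123), tracking rows (r, s, t) with s·136 + t·123 = r. Each division r_prev = q·r_cur + r_new produces the new row as (previous row) − q·(current row):
  row A: (136, 1, 0)   [1·136 + 0·123 = 136]
  row B: (123, 0, 1)   [0·136 + 1·123 = 123]
  136 = 1·123 + 13   → row C = row A − 1·row B = (13, 1, −1)   [check: 1·136 − 1·123 = 13]
  123 = 9·13 + 6   → row D = row B − 9·row C = (6, −9, 10)   [check: −9·136 + 10·123 = 6]
  13 = 2·6 + 1   → row E = row C − 2·row D = (1, 19, −21)   [check: 19·136 − 21·123 = 1]
  6 = 6·1 + 0   → remainder 0, stop. gcd = 1 (last nonzero row E).
The gcd is 1, so 123 is invertible mod 136. The last nonzero row gives 19·136 − 21·123 = 1, so t = −21. So 123^(−1) ≡ −21 ≡ 115 (mod 136). Verify: 123 · 115 = 14145 ≡ 1 (mod 136). ✓

Final answer: 123^(−1) ≡ 115 (mod 136)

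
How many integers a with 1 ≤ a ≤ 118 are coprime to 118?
58

The number of a ∈ {1, ..., 118} with gcd(a, 118) = 1 is by definition Euler's totient φ(118). φ is multiplicative, with φ(p^e) = p^e − p^(e−1). Factorise 118 = 2 · 59. Then
  φ(118) = (2 − 1) · (59 − 1) = 1 · 58 = 58.
So there are 58 such integers.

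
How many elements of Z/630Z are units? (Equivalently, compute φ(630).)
Z/630Z has φ(630) = 144 units

An element a ∈ Z/630Z is a unit iff gcd(a, 630) = 1, so the number of units is φ(630). φ is multiplicative, with φ(p^e) = p^e − p^(e−1). Factorise 630 = 2 · 3^2 · 5 · 7. Then
  φ(630) = (2 − 1) · (3^2 − 3^1) · (5 − 1) · (7 − 1) = 1 · 6 · 4 · 6 = 144.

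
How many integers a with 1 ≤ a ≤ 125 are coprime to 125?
The number of a ∈ {1, ..., 125} with gcd(a, 125) = 1 is by definition Euler's totient φ(125). φ is multiplicative, with φ(p^e) = p^e − p^(e−1). Factorise 125 = 5^3. Then
  φ(125) = (5^3 − 5^2) = 100 = 100.
So there are 100 such integers.

Final answer: 100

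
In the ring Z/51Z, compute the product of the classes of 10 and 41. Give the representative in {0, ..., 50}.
Both factors are already reduced mod 51. 10 · 41 = 410. Dividing by 51: 410 = 8·51 + 2. So (10 · 41) mod 51 = 2.

Final answer: 2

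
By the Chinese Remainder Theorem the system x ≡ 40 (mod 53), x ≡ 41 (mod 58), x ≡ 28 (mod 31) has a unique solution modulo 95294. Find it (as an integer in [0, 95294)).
The moduli 53, 58, 31 are pairwise coprime, so by the CRT there is a unique solution mod 53·58·31 = 95294.
Solve by successive substitution. Start with x ≡ 40 (mod 53).
  Combine with x ≡ 41 (mod 58): write x = 40 + 53·t and require 40 + 53·t ≡ 41 (mod 58), i.e. 53·t ≡ 41 − 40 ≡ 1 (mod 58). Since 53^(−1) ≡ 23 (mod 58), t ≡ 23·1 ≡ 23 (mod 58). So x ≡ 40 + 53·23 = 1259 (mod 3074).
  Combine with x ≡ 28 (mod 31): write x = 1259 + 3074·t and require 1259 + 3074·t ≡ 28 (mod 31), i.e. 3074·t ≡ 28 − 1259 ≡ 9 (mod 31). Since 3074^(−1) ≡ 25 (mod 31) (3074 ≡ 5 (mod 31)), t ≡ 25·9 ≡ 8 (mod 31). So x ≡ 1259 + 3074·8 = 25851 (mod 95294).
Unique solution in [0, 95294): x = 25851.

Final answer: x ≡ 25851 (mod 95294); the representative in [0, 95294) is 25851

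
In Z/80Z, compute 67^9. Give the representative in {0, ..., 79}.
Use repeated squaring. Binary(9) = 1001. Walk through the bits of the exponent 9 left-to-right: at each bit after the leading one, square the running value, then multiply by 67 if the bit is 1 (always reducing mod 80):
  bit 1 = 1 (leading): start with 67.
  bit 2 = 0: square 67^2 = 4489 ≡ 9 (mod 80).
  bit 3 = 0: square 9^2 = 81 ≡ 1 (mod 80).
  bit 4 = 1: square 1^2 = 1; bit is 1, so multiply 1·67 = 67 (mod 80).
Final value: 67^9 ≡ 67 (mod 80).

Final answer: 67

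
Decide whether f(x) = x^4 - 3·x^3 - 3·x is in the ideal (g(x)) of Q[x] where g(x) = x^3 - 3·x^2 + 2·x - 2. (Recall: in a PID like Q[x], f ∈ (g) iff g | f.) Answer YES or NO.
In Q[x] the ideal (g) consists of all multiples of g, so f ∈ (g) iff g | f, i.e. iff the remainder of f on division by g is 0. Divide f by g (g is monic, so eliminate the leading term of the running remainder at each step):
  leading term x^4: subtract (x)·g(x) = x^4 - 3·x^3 + 2·x^2 - 2·x, leaving -2·x^2 - x
The remainder r(x) = -2·x^2 - x ≠ 0 (and deg r < deg g), so g ∤ f, i.e. f ∉ (g).

Final answer: NO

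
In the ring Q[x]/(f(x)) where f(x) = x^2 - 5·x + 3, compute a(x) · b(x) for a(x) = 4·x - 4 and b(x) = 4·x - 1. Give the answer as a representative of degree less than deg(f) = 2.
a · b ≡ 60·x - 44 (mod f(x))

First multiply in Q[x] without reducing: a · b = 16·x^2 - 20·x + 4. Now divide by f(x) = x^2 - 5·x + 3, eliminating the leading term at each step:
  leading term 16·x^2: subtract (16)·f(x) = 16·x^2 - 80·x + 48, leaving 60·x - 44
The degree is now < 2, so this is the remainder. Hence a · b ≡ 60·x - 44 in Q[x]/(f).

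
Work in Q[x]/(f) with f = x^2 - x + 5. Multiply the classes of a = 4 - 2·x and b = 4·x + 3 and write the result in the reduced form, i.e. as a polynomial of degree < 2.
First multiply in Q[x] without reducing: a · b = -8·x^2 + 10·x + 12. Now divide by f(x) = x^2 - x + 5, eliminating the leading term at each step:
  leading term -8·x^2: subtract (-8)·f(x) = -8·x^2 + 8·x - 40, leaving 2·x + 52
The degree is now < 2, so this is the remainder. Hence a · b ≡ 2·x + 52 in Q[x]/(f).

Final answer: a · b ≡ 2·x + 52 (mod f(x))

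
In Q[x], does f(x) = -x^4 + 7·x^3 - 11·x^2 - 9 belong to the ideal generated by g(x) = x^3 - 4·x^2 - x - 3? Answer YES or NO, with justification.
In Q[x] the ideal (g) consists of all multiples of g, so f ∈ (g) iff g | f, i.e. iff the remainder of f on division by g is 0. Divide f by g (g is monic, so eliminate the leading term of the running remainder at each step):
  leading term -x^4: subtract (-x)·g(x) = -x^4 + 4·x^3 + x^2 + 3·x, leaving 3·x^3 - 12·x^2 - 3·x - 9
  leading term 3·x^3: subtract (3)·g(x) = 3·x^3 - 12·x^2 - 3·x - 9, leaving 0
The remainder is 0, so f(x) = g(x) · h(x) with h(x) = 3 - x. Hence g | f, i.e. f ∈ (g).

Final answer: YES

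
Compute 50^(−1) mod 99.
Apply the extended Euclidean algorithm to (99, 50), tracking rows (r, s, t) with s·99 + t·50 = r. Each division r_prev = q·r_cur + r_new produces the new row as (previous row) − q·(current row):
  row A: (99, 1, 0)   [1·99 + 0·50 = 99]
  row B: (50, 0, 1)   [0·99 + 1·50 = 50]
  99 = 1·50 + 49   → row C = row A − 1·row B = (49, 1, −1)   [check: 1·99 − 1·50 = 49]
  50 = 1·49 + 1   → row D = row B − 1·row C = (1, −1, 2)   [check: −1·99 + 2·50 = 1]
  49 = 49·1 + 0   → remainder 0, stop. gcd = 1 (last nonzero row D).
The gcd is 1, so 50 is invertible mod 99. The last nonzero row gives −1·99 + 2·50 = 1, so t = 2. So 50^(−1) ≡ 2 (mod 99). Verify: 50 · 2 = 100 ≡ 1 (mod 99). ✓

Final answer: 50^(−1) ≡ 2 (mod 99)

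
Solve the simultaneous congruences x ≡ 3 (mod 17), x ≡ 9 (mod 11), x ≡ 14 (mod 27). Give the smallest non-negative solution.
The moduli 17, 11, 27 are pairwise coprime, so by the CRT there is a unique solution mod 17·11·27 = 5049.
Solve by successive substitution. Start with x ≡ 3 (mod 17).
  Combine with x ≡ 9 (mod 11): write x = 3 + 17·t and require 3 + 17·t ≡ 9 (mod 11), i.e. 17·t ≡ 9 − 3 ≡ 6 (mod 11). Since 17^(−1) ≡ 2 (mod 11) (17 ≡ 6 (mod 11)), t ≡ 2·6 ≡ 1 (mod 11). So x ≡ 3 + 17·1 = 20 (mod 187).
  Combine with x ≡ 14 (mod 27): write x = 20 + 187·t and require 20 + 187·t ≡ 14 (mod 27), i.e. 187·t ≡ 14 − 20 ≡ 21 (mod 27). Since 187^(−1) ≡ 13 (mod 27) (187 ≡ 25 (mod 27)), t ≡ 13·21 ≡ 3 (mod 27). So x ≡ 20 + 187·3 = 581 (mod 5049).
Unique solution in [0, 5049): x = 581.

Final answer: x ≡ 581 (mod 5049); the representative in [0, 5049) is 581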